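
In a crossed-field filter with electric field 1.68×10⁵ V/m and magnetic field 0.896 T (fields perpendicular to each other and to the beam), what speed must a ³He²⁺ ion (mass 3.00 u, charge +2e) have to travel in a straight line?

v = 1.88×10⁵ m/s

Zero net Lorentz force requires |qE| = |q v×B|, i.e. E = vB.
v = E/B = 1.68×10⁵/0.896 = 1.88×10⁵ m/s.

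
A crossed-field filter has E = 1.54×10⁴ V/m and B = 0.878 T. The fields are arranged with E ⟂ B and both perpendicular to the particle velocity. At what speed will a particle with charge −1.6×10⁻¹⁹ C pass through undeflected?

Zero net Lorentz force requires |qE| = |q v×B|, i.e. E = vB.
v = E/B = 1.54×10⁴/0.878 = 1.75×10⁴ m/s.

v = 1.75×10⁴ m/s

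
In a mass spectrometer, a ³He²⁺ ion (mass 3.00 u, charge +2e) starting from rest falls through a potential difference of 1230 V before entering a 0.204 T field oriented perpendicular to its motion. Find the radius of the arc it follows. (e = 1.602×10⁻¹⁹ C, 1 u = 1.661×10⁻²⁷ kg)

Acceleration: |q|V = ½mv² ⇒ v = √(2|q|V/m) = √(2·3.204×10⁻¹⁹·1230/4.983×10⁻²⁷) ≈ 3.977×10⁵ m/s.
In the field: r = mv/(|q|B) = (4.983×10⁻²⁷)(3.977×10⁵)/((3.204×10⁻¹⁹)(0.204)) ≈ 0.0303 m.

r ≈ 0.0303 m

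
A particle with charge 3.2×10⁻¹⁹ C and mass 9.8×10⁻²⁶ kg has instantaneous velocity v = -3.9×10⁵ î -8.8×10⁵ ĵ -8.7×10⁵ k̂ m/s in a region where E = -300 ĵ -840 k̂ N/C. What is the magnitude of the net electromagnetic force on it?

Only an electric field acts, so F = qE = (3.2×10⁻¹⁹ C)·(0, -300, -840) = (0, -9.60×10⁻¹⁷, -2.69×10⁻¹⁶) N.
|F| = 2.85×10⁻¹⁶ N.

|F| ≈ 2.85×10⁻¹⁶ N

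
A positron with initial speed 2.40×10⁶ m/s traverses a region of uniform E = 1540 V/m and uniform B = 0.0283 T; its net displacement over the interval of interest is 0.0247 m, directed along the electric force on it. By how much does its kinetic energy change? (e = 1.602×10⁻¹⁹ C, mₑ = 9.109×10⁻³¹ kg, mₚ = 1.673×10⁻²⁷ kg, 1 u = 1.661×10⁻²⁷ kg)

The magnetic force is always ⟂ v and does no work; only the electric force changes KE.
ΔKE = F_E · d = |q|E d = (1.602×10⁻¹⁹)(1540)(0.0247) ≈ 6.09×10⁻¹⁸ J.

ΔKE ≈ 6.09×10⁻¹⁸ J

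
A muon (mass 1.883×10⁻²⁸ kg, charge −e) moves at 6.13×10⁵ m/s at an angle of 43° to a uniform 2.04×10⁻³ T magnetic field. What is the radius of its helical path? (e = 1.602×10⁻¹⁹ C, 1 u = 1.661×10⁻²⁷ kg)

v⊥ = v sinθ = 6.13×10⁵·sin43° ≈ 4.181×10⁵ m/s.
r = m v⊥/(|q|B) = (1.883×10⁻²⁸)(4.181×10⁵)/((1.602×10⁻¹⁹)(2.04×10⁻³)) ≈ 0.241 m.

r ≈ 0.241 m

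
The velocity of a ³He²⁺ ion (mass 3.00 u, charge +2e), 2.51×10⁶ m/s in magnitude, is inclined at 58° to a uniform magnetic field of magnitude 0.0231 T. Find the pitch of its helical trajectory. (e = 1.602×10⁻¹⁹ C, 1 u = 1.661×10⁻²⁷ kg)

p ≈ 5.63 m

v∥ = v cosθ = 2.51×10⁶·cos58° ≈ 1.330×10⁶ m/s.
T = 2πm/(|q|B) = 2π(4.983×10⁻²⁷)/((3.204×10⁻¹⁹)(0.0231)) ≈ 4.230×10⁻⁶ s.
pitch = v∥ T = (1.330×10⁶)(4.230×10⁻⁶) ≈ 5.63 m.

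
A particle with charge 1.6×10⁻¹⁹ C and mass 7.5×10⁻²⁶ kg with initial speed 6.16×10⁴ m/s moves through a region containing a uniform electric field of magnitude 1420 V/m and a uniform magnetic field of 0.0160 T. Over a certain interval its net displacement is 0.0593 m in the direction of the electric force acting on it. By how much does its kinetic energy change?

The magnetic force is always ⟂ v and does no work; only the electric force changes KE.
ΔKE = F_E · d = |q|E d = (1.6×10⁻¹⁹)(1420)(0.0593) ≈ 1.35×10⁻¹⁷ J.

ΔKE ≈ 1.35×10⁻¹⁷ J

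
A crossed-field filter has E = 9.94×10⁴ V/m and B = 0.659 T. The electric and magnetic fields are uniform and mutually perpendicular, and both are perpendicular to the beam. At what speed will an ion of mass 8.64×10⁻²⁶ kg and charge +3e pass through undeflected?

v = 1.51×10⁵ m/s

Straight-line motion ⇒ electric and magnetic forces cancel, so E = vB.
v = E/B = 9.94×10⁴/0.659 = 1.51×10⁵ m/s.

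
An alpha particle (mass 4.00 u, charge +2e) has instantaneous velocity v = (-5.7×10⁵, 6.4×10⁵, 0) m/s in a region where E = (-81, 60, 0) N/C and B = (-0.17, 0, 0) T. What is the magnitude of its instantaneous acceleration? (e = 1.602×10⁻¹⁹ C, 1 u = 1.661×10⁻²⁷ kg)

|a| ≈ 5.25×10¹² m/s²

v×B = (0, 0, 1.09×10⁵) N/C.
E + v×B = (-81.0, 60.0, 1.09×10⁵) N/C.
F = q(E + v×B) = (3.204×10⁻¹⁹ C)·(-81.0, 60.0, 1.09×10⁵) = (-2.60×10⁻¹⁷, 1.92×10⁻¹⁷, 3.49×10⁻¹⁴) N.
|a| = |F|/m = 3.486×10⁻¹⁴/6.644×10⁻²⁷ ≈ 5.25×10¹² m/s².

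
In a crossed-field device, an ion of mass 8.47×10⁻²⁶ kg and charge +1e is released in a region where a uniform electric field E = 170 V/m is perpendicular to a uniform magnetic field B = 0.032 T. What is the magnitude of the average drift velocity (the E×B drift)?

v_d ≈ 5300 m/s

The steady drift has the magnetic force balancing the electric force, so v_d = E/B.
v_d = 170/0.032 = 5300 m/s.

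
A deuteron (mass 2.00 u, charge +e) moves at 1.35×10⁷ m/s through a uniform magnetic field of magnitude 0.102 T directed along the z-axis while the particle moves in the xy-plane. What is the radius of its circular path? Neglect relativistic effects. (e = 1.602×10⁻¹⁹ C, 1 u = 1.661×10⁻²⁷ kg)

r ≈ 2.74 m

The magnetic force provides the centripetal force: |q|vB = mv²/r.
r = mv/(|q|B) = (3.322×10⁻²⁷)(1.35×10⁷)/((1.602×10⁻¹⁹)(0.102)) ≈ 2.74 m.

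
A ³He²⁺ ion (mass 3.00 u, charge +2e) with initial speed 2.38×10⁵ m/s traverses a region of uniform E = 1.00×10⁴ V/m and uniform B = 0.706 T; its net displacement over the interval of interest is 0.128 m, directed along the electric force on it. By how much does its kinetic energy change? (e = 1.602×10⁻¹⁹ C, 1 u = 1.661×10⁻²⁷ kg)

The magnetic force is always ⟂ v and does no work; only the electric force changes KE.
ΔKE = F_E · d = |q|E d = (3.204×10⁻¹⁹)(1.00×10⁴)(0.128) ≈ 4.10×10⁻¹⁶ J.

ΔKE ≈ 4.10×10⁻¹⁶ J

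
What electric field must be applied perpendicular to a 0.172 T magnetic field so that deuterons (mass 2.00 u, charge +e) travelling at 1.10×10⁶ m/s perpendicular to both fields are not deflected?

For straight-line motion qE = qvB, so E = vB.
E = 1.10×10⁶ × 0.172 = 1.89×10⁵ V/m.

E = 1.89×10⁵ V/m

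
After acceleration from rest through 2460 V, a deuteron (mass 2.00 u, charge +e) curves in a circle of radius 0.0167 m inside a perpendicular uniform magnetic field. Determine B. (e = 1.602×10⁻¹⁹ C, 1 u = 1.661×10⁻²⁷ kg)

v = √(2|q|V/m) = √(2·1.602×10⁻¹⁹·2460/3.322×10⁻²⁷) ≈ 4.871×10⁵ m/s.
B = mv/(|q|r) = (3.322×10⁻²⁷)(4.871×10⁵)/((1.602×10⁻¹⁹)(0.0167)) ≈ 0.605 T.

B ≈ 0.605 T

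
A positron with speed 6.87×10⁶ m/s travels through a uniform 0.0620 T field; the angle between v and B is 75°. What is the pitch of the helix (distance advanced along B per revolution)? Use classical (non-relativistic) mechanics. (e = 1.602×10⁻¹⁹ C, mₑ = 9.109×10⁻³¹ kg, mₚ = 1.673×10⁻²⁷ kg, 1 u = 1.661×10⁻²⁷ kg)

v∥ = v cosθ = 6.87×10⁶·cos75° ≈ 1.778×10⁶ m/s.
T = 2πm/(|q|B) = 2π(9.109×10⁻³¹)/((1.602×10⁻¹⁹)(0.0620)) ≈ 5.762×10⁻¹⁰ s.
pitch = v∥ T = (1.778×10⁶)(5.762×10⁻¹⁰) ≈ 1.02×10⁻³ m.

p ≈ 1.02×10⁻³ m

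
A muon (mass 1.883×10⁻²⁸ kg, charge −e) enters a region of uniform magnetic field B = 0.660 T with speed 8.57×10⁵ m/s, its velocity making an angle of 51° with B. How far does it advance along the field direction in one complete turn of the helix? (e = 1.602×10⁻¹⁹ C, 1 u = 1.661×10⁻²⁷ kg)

v∥ = v cosθ = 8.57×10⁵·cos51° ≈ 5.393×10⁵ m/s.
T = 2πm/(|q|B) = 2π(1.883×10⁻²⁸)/((1.602×10⁻¹⁹)(0.660)) ≈ 1.119×10⁻⁸ s.
pitch = v∥ T = (5.393×10⁵)(1.119×10⁻⁸) ≈ 6.03×10⁻³ m.

p ≈ 6.03×10⁻³ m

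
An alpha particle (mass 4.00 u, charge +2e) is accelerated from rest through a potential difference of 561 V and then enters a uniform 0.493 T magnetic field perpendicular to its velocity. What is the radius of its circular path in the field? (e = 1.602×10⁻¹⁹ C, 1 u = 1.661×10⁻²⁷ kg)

Acceleration: |q|V = ½mv² ⇒ v = √(2|q|V/m) = √(2·3.204×10⁻¹⁹·561/6.644×10⁻²⁷) ≈ 2.326×10⁵ m/s.
In the field: r = mv/(|q|B) = (6.644×10⁻²⁷)(2.326×10⁵)/((3.204×10⁻¹⁹)(0.493)) ≈ 9.78×10⁻³ m.

r ≈ 9.78×10⁻³ m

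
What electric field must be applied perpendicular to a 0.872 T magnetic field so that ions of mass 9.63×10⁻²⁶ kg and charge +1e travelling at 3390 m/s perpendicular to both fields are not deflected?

E = 2960 V/m

For straight-line motion qE = qvB, so E = vB.
E = 3390 × 0.872 = 2960 V/m.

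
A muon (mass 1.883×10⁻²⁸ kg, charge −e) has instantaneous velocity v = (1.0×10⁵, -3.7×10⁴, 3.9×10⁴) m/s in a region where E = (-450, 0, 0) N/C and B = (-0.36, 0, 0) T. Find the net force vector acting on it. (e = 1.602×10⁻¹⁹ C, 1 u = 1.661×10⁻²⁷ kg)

v×B = (0, -1.40×10⁴, -1.33×10⁴) N/C.
E + v×B = (-450, -1.40×10⁴, -1.33×10⁴) N/C.
F = q(E + v×B) = (−1.602×10⁻¹⁹ C)·(-450, -1.40×10⁴, -1.33×10⁴) = (7.21×10⁻¹⁷, 2.25×10⁻¹⁵, 2.13×10⁻¹⁵) N.

F ≈ (7.21×10⁻¹⁷, 2.25×10⁻¹⁵, 2.13×10⁻¹⁵) N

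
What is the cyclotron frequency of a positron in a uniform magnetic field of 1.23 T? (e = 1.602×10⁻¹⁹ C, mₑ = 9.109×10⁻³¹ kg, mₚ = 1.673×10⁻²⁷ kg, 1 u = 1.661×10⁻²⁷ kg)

f = |q|B/(2πm).
f = (1.602×10⁻¹⁹)(1.23)/(2π·9.109×10⁻³¹) ≈ 3.44×10¹⁰ Hz.

f ≈ 3.44×10¹⁰ Hz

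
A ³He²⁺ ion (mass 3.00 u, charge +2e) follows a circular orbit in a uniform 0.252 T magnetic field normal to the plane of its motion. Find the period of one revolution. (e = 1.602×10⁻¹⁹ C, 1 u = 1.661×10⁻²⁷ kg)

T ≈ 3.88×10⁻⁷ s

The cyclotron period depends only on m, q, B: T = 2πm/(|q|B).
T = 2π(4.983×10⁻²⁷)/((3.204×10⁻¹⁹)(0.252)) ≈ 3.88×10⁻⁷ s.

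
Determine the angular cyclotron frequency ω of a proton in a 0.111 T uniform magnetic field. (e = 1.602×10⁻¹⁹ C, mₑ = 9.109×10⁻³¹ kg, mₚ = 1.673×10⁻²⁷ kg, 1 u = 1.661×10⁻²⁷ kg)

ω ≈ 1.06×10⁷ rad/s

ω = |q|B/m.
ω = (1.602×10⁻¹⁹)(0.111)/1.673×10⁻²⁷ ≈ 1.06×10⁷ rad/s.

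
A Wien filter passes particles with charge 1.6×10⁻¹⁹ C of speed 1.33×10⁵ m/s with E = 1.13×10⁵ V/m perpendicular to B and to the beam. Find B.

Balance of forces in the selector: qE = qvB ⇒ B = E/v.
B = 1.13×10⁵/1.33×10⁵ = 0.850 T.

B = 0.850 T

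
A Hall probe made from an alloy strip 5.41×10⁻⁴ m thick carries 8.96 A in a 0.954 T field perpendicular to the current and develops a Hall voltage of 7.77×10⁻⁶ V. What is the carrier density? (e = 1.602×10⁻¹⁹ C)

n ≈ 1.27×10²⁸ m⁻³

From V_H = IB/(n e t), n = IB/(V_H e t).
n = (8.96)(0.954)/((7.77×10⁻⁶)(1.602×10⁻¹⁹)(5.41×10⁻⁴)) ≈ 1.27×10²⁸ m⁻³.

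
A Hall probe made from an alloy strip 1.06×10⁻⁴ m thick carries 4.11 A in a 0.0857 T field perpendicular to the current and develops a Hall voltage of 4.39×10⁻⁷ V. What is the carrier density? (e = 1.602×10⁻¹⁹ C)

n ≈ 4.72×10²⁸ m⁻³

From V_H = IB/(n e t), n = IB/(V_H e t).
n = (4.11)(0.0857)/((4.39×10⁻⁷)(1.602×10⁻¹⁹)(1.06×10⁻⁴)) ≈ 4.72×10²⁸ m⁻³.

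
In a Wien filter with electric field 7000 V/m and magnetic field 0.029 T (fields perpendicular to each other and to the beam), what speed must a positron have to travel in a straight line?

v = 2.4×10⁵ m/s

Zero net Lorentz force requires |qE| = |q v×B|, i.e. E = vB.
v = E/B = 7000/0.029 = 2.4×10⁵ m/s.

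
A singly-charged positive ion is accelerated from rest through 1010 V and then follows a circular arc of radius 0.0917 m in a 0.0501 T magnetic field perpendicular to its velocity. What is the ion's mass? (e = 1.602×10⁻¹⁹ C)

Combine |q|V = ½mv² and r = mv/(|q|B): eliminate v to get m = qB²r²/(2V).
m = (1.602×10⁻¹⁹)(0.0501)²(0.0917)²/(2·1010) ≈ 1.67×10⁻²⁷ kg.

m ≈ 1.67×10⁻²⁷ kg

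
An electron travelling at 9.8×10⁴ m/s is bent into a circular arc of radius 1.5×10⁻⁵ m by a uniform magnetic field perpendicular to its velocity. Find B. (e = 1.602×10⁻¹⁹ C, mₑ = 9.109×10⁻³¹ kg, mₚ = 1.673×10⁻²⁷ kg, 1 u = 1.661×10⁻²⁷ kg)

From |q|vB = mv²/r, B = mv/(|q|r).
B = (9.109×10⁻³¹)(9.8×10⁴)/((1.602×10⁻¹⁹)(1.5×10⁻⁵)) ≈ 0.037 T.

B ≈ 0.037 T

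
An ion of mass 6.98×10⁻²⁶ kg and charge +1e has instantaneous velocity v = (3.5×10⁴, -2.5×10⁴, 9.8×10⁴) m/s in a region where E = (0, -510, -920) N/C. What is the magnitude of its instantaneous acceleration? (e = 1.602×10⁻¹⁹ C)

Only an electric field acts, so F = qE = (1.602×10⁻¹⁹ C)·(0, -510, -920) = (0, -8.17×10⁻¹⁷, -1.47×10⁻¹⁶) N.
|a| = |F|/m = 1.685×10⁻¹⁶/6.98×10⁻²⁶ ≈ 2.41×10⁹ m/s².

|a| ≈ 2.41×10⁹ m/s²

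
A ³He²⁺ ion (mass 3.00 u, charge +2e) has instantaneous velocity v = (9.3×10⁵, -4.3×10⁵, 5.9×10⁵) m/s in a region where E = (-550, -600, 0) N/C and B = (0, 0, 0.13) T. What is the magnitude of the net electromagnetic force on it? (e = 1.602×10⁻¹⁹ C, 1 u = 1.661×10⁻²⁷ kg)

|F| ≈ 4.29×10⁻¹⁴ N

v×B = (-5.59×10⁴, -1.21×10⁵, 0) N/C.
E + v×B = (-5.64×10⁴, -1.22×10⁵, 0) N/C.
F = q(E + v×B) = (3.204×10⁻¹⁹ C)·(-5.64×10⁴, -1.22×10⁵, 0) = (-1.81×10⁻¹⁴, -3.89×10⁻¹⁴, 0) N.
|F| = 4.29×10⁻¹⁴ N.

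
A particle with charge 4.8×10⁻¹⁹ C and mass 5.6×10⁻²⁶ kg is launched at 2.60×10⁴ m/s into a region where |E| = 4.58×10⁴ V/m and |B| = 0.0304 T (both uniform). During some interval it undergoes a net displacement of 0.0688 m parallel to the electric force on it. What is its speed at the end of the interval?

v_f ≈ 2.34×10⁵ m/s

B does no work; ΔKE = |q|E d.
½mv_f² = ½mv₀² + |q|Ed = ½(5.6×10⁻²⁶)(2.60×10⁴)² + (4.8×10⁻¹⁹)(4.58×10⁴)(0.0688) ≈ 1.893×10⁻¹⁷ J + 1.512×10⁻¹⁵ J ≈ 1.531×10⁻¹⁵ J.
v_f = √(2·1.531×10⁻¹⁵/5.6×10⁻²⁶) ≈ 2.34×10⁵ m/s.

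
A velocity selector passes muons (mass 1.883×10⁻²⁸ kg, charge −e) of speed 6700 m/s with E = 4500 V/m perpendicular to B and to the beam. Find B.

B = 0.67 T

Balance of forces in the selector: qE = qvB ⇒ B = E/v.
B = 4500/6700 = 0.67 T.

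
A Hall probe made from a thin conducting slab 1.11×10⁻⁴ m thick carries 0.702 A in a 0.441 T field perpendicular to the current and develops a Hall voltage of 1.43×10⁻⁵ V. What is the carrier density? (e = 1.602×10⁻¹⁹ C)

From V_H = IB/(n e t), n = IB/(V_H e t).
n = (0.702)(0.441)/((1.43×10⁻⁵)(1.602×10⁻¹⁹)(1.11×10⁻⁴)) ≈ 1.22×10²⁷ m⁻³.

n ≈ 1.22×10²⁷ m⁻³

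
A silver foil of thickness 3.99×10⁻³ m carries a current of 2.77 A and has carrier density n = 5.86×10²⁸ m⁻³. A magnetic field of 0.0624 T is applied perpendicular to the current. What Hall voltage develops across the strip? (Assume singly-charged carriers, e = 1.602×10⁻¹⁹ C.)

V_H = IB/(n e t).
V_H = (2.77)(0.0624)/((5.86×10²⁸)(1.602×10⁻¹⁹)(3.99×10⁻³)) ≈ 4.61×10⁻⁹ V.

V_H ≈ 4.61×10⁻⁹ V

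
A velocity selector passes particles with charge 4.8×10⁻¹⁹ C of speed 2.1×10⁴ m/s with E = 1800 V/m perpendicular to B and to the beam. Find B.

B = 0.086 T

Balance of forces in the selector: qE = qvB ⇒ B = E/v.
B = 1800/2.1×10⁴ = 0.086 T.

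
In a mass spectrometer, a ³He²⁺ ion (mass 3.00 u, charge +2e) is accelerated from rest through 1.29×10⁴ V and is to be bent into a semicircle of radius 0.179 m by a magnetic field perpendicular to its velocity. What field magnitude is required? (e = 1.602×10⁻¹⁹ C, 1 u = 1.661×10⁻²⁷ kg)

v = √(2|q|V/m) = √(2·3.204×10⁻¹⁹·1.29×10⁴/4.983×10⁻²⁷) ≈ 1.288×10⁶ m/s.
B = mv/(|q|r) = (4.983×10⁻²⁷)(1.288×10⁶)/((3.204×10⁻¹⁹)(0.179)) ≈ 0.112 T.

B ≈ 0.112 T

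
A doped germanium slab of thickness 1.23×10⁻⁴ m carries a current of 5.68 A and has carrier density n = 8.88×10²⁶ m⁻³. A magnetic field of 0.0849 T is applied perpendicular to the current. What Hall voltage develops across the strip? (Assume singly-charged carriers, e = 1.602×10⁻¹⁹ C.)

V_H ≈ 2.76×10⁻⁵ V

V_H = IB/(n e t).
V_H = (5.68)(0.0849)/((8.88×10²⁶)(1.602×10⁻¹⁹)(1.23×10⁻⁴)) ≈ 2.76×10⁻⁵ V.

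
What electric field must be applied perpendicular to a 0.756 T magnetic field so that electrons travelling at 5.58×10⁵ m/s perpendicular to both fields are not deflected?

E = 4.22×10⁵ V/m

For straight-line motion qE = qvB, so E = vB.
E = 5.58×10⁵ × 0.756 = 4.22×10⁵ V/m.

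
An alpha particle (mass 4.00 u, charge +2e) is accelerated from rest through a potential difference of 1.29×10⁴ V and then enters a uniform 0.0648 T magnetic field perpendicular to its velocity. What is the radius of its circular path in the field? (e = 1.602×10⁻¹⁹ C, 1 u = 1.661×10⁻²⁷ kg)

Acceleration: |q|V = ½mv² ⇒ v = √(2|q|V/m) = √(2·3.204×10⁻¹⁹·1.29×10⁴/6.644×10⁻²⁷) ≈ 1.115×10⁶ m/s.
In the field: r = mv/(|q|B) = (6.644×10⁻²⁷)(1.115×10⁶)/((3.204×10⁻¹⁹)(0.0648)) ≈ 0.357 m.

r ≈ 0.357 m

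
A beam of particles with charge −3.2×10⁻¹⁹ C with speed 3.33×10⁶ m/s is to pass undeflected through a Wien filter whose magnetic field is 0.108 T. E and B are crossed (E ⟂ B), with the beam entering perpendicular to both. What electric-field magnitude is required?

For straight-line motion qE = qvB, so E = vB.
E = 3.33×10⁶ × 0.108 = 3.60×10⁵ V/m.

E = 3.60×10⁵ V/m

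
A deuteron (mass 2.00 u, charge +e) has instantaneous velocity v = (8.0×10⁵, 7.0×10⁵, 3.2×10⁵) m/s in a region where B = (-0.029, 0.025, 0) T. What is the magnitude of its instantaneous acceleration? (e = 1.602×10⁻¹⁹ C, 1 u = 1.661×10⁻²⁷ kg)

|a| ≈ 2.03×10¹² m/s²

v×B = (-8000, -9280, 4.03×10⁴) N/C.
F = q v×B = (1.602×10⁻¹⁹ C)·(-8000, -9280, 4.03×10⁴) = (-1.28×10⁻¹⁵, -1.49×10⁻¹⁵, 6.46×10⁻¹⁵) N.
|a| = |F|/m = 6.748×10⁻¹⁵/3.322×10⁻²⁷ ≈ 2.03×10¹² m/s².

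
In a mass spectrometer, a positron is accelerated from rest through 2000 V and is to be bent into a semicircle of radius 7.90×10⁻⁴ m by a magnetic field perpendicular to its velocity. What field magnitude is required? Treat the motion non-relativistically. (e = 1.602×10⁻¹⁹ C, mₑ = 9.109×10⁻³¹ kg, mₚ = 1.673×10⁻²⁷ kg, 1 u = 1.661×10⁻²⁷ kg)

v = √(2|q|V/m) = √(2·1.602×10⁻¹⁹·2000/9.109×10⁻³¹) ≈ 2.652×10⁷ m/s.
B = mv/(|q|r) = (9.109×10⁻³¹)(2.652×10⁷)/((1.602×10⁻¹⁹)(7.90×10⁻⁴)) ≈ 0.191 T.

B ≈ 0.191 T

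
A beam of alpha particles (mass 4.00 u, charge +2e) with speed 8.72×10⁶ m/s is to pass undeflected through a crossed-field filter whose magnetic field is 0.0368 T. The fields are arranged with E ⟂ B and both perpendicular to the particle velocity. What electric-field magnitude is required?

For straight-line motion qE = qvB, so E = vB.
E = 8.72×10⁶ × 0.0368 = 3.21×10⁵ V/m.

E = 3.21×10⁵ V/m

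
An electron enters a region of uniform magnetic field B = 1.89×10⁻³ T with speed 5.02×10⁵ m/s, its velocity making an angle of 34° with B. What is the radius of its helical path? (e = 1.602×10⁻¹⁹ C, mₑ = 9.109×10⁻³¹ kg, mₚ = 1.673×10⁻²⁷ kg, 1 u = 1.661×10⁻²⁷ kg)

v⊥ = v sinθ = 5.02×10⁵·sin34° ≈ 2.807×10⁵ m/s.
r = m v⊥/(|q|B) = (9.109×10⁻³¹)(2.807×10⁵)/((1.602×10⁻¹⁹)(1.89×10⁻³)) ≈ 8.45×10⁻⁴ m.

r ≈ 8.45×10⁻⁴ m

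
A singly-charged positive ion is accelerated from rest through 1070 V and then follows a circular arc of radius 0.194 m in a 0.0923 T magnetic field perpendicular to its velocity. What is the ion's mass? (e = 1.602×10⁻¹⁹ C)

m ≈ 2.40×10⁻²⁶ kg

Combine |q|V = ½mv² and r = mv/(|q|B): eliminate v to get m = qB²r²/(2V).
m = (1.602×10⁻¹⁹)(0.0923)²(0.194)²/(2·1070) ≈ 2.40×10⁻²⁶ kg.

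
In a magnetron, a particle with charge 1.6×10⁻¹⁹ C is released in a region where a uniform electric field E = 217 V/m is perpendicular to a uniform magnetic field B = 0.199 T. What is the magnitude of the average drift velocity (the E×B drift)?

v_d ≈ 1090 m/s

The steady drift has the magnetic force balancing the electric force, so v_d = E/B.
v_d = 217/0.199 = 1090 m/s.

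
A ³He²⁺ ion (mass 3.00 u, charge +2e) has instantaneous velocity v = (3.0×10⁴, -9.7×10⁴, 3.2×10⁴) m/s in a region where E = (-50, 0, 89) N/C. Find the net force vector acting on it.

F ≈ (-1.60×10⁻¹⁷, 0, 2.85×10⁻¹⁷) N

Only an electric field acts, so F = qE = (3.204×10⁻¹⁹ C)·(-50.0, 0, 89.0) = (-1.60×10⁻¹⁷, 0, 2.85×10⁻¹⁷) N.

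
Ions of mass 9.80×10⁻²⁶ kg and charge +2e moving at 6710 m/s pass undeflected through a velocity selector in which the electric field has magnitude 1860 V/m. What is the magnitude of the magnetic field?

Balance of forces in the selector: qE = qvB ⇒ B = E/v.
B = 1860/6710 = 0.277 T.

B = 0.277 T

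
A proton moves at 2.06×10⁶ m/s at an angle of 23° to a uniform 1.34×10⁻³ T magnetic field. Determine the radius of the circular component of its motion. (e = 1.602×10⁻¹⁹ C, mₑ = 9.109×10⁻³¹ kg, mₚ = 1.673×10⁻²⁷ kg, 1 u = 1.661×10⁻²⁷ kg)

r ≈ 6.27 m

v⊥ = v sinθ = 2.06×10⁶·sin23° ≈ 8.049×10⁵ m/s.
r = m v⊥/(|q|B) = (1.673×10⁻²⁷)(8.049×10⁵)/((1.602×10⁻¹⁹)(1.34×10⁻³)) ≈ 6.27 m.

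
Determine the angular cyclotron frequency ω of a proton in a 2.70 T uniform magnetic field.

ω = |q|B/m.
ω = (1.602×10⁻¹⁹)(2.70)/1.673×10⁻²⁷ ≈ 2.59×10⁸ rad/s.

ω ≈ 2.59×10⁸ rad/s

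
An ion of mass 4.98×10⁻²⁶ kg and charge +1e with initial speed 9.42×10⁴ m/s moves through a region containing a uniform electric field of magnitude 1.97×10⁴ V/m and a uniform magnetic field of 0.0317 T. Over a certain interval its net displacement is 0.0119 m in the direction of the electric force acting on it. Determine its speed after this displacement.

B does no work; ΔKE = |q|E d.
½mv_f² = ½mv₀² + |q|Ed = ½(4.98×10⁻²⁶)(9.42×10⁴)² + (1.602×10⁻¹⁹)(1.97×10⁴)(0.0119) ≈ 2.210×10⁻¹⁶ J + 3.756×10⁻¹⁷ J ≈ 2.585×10⁻¹⁶ J.
v_f = √(2·2.585×10⁻¹⁶/4.98×10⁻²⁶) ≈ 1.02×10⁵ m/s.

v_f ≈ 1.02×10⁵ m/s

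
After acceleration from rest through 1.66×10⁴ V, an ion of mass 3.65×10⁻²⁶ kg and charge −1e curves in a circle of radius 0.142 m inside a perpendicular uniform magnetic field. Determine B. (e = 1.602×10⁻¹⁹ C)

B ≈ 0.612 T

v = √(2|q|V/m) = √(2·1.602×10⁻¹⁹·1.66×10⁴/3.65×10⁻²⁶) ≈ 3.817×10⁵ m/s.
B = mv/(|q|r) = (3.65×10⁻²⁶)(3.817×10⁵)/((1.602×10⁻¹⁹)(0.142)) ≈ 0.612 T.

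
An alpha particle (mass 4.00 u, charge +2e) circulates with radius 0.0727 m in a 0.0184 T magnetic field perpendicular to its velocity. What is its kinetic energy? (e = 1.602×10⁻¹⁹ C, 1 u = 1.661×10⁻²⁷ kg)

KE ≈ 86.3 eV

v = |q|Br/m, then KE = ½mv² = (qBr)²/(2m).
v = (3.204×10⁻¹⁹)(0.0184)(0.0727)/6.644×10⁻²⁷ ≈ 6.451×10⁴ m/s.
KE = ½(6.644×10⁻²⁷)(6.451×10⁴)² ≈ 1.38×10⁻¹⁷ J = 86.3 eV.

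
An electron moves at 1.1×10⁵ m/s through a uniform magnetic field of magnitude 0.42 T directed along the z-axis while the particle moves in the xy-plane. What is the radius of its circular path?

r ≈ 1.5×10⁻⁶ m

The magnetic force provides the centripetal force: |q|vB = mv²/r.
r = mv/(|q|B) = (9.109×10⁻³¹)(1.1×10⁵)/((1.602×10⁻¹⁹)(0.42)) ≈ 1.5×10⁻⁶ m.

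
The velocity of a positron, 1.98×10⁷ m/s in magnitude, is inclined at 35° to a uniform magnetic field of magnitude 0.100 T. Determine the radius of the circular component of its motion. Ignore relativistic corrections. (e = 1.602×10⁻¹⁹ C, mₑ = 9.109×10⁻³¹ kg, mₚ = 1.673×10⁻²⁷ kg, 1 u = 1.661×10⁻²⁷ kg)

r ≈ 6.46×10⁻⁴ m

v⊥ = v sinθ = 1.98×10⁷·sin35° ≈ 1.136×10⁷ m/s.
r = m v⊥/(|q|B) = (9.109×10⁻³¹)(1.136×10⁷)/((1.602×10⁻¹⁹)(0.100)) ≈ 6.46×10⁻⁴ m.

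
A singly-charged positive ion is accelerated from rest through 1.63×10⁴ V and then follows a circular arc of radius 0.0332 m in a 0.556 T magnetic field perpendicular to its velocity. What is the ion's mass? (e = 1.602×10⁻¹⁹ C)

m ≈ 1.67×10⁻²⁷ kg

Combine |q|V = ½mv² and r = mv/(|q|B): eliminate v to get m = qB²r²/(2V).
m = (1.602×10⁻¹⁹)(0.556)²(0.0332)²/(2·1.63×10⁴) ≈ 1.67×10⁻²⁷ kg.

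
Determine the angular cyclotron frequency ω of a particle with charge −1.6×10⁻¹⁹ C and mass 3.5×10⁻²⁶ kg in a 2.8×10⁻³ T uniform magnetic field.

ω = |q|B/m.
ω = (1.6×10⁻¹⁹)(2.8×10⁻³)/3.5×10⁻²⁶ ≈ 1.3×10⁴ rad/s.

ω ≈ 1.3×10⁴ rad/s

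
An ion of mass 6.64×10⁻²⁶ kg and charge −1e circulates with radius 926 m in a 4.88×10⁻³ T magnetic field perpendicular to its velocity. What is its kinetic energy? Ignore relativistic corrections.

KE ≈ 2.46×10⁷ eV

v = |q|Br/m, then KE = ½mv² = (qBr)²/(2m).
v = (1.602×10⁻¹⁹)(4.88×10⁻³)(926)/6.64×10⁻²⁶ ≈ 1.090×10⁷ m/s.
KE = ½(6.64×10⁻²⁶)(1.090×10⁷)² ≈ 3.95×10⁻¹² J = 2.46×10⁷ eV.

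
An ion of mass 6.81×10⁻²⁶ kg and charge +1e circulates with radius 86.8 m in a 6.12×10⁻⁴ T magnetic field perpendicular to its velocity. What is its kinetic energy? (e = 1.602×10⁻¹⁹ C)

v = |q|Br/m, then KE = ½mv² = (qBr)²/(2m).
v = (1.602×10⁻¹⁹)(6.12×10⁻⁴)(86.8)/6.81×10⁻²⁶ ≈ 1.250×10⁵ m/s.
KE = ½(6.81×10⁻²⁶)(1.250×10⁵)² ≈ 5.32×10⁻¹⁶ J.

KE ≈ 5.32×10⁻¹⁶ J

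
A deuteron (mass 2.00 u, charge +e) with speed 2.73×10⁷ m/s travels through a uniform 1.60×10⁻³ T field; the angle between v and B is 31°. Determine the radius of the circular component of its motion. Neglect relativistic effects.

v⊥ = v sinθ = 2.73×10⁷·sin31° ≈ 1.406×10⁷ m/s.
r = m v⊥/(|q|B) = (3.322×10⁻²⁷)(1.406×10⁷)/((1.602×10⁻¹⁹)(1.60×10⁻³)) ≈ 182 m.

r ≈ 182 m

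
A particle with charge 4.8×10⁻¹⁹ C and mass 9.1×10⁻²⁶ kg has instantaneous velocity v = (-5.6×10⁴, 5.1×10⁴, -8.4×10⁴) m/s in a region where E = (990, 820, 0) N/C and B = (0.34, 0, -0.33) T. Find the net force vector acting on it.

F ≈ (-7.60×10⁻¹⁵, -2.22×10⁻¹⁴, -8.32×10⁻¹⁵) N

v×B = (-1.68×10⁴, -4.70×10⁴, -1.73×10⁴) N/C.
E + v×B = (-1.58×10⁴, -4.62×10⁴, -1.73×10⁴) N/C.
F = q(E + v×B) = (4.8×10⁻¹⁹ C)·(-1.58×10⁴, -4.62×10⁴, -1.73×10⁴) = (-7.60×10⁻¹⁵, -2.22×10⁻¹⁴, -8.32×10⁻¹⁵) N.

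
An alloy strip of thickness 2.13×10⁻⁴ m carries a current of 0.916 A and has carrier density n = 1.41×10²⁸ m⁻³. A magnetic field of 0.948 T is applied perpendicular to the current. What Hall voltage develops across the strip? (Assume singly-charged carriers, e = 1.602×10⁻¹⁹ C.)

V_H = IB/(n e t).
V_H = (0.916)(0.948)/((1.41×10²⁸)(1.602×10⁻¹⁹)(2.13×10⁻⁴)) ≈ 1.80×10⁻⁶ V.

V_H ≈ 1.80×10⁻⁶ V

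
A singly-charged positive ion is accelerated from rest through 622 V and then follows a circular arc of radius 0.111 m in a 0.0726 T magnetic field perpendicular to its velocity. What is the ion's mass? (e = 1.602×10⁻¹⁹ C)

m ≈ 8.36×10⁻²⁷ kg

Combine |q|V = ½mv² and r = mv/(|q|B): eliminate v to get m = qB²r²/(2V).
m = (1.602×10⁻¹⁹)(0.0726)²(0.111)²/(2·622) ≈ 8.36×10⁻²⁷ kg.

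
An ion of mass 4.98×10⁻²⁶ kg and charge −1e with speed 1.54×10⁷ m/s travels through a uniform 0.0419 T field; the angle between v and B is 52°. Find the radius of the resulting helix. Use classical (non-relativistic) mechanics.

v⊥ = v sinθ = 1.54×10⁷·sin52° ≈ 1.214×10⁷ m/s.
r = m v⊥/(|q|B) = (4.98×10⁻²⁶)(1.214×10⁷)/((1.602×10⁻¹⁹)(0.0419)) ≈ 90.0 m.

r ≈ 90.0 m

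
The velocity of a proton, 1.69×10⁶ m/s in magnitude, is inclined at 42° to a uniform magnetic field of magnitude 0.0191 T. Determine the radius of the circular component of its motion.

v⊥ = v sinθ = 1.69×10⁶·sin42° ≈ 1.131×10⁶ m/s.
r = m v⊥/(|q|B) = (1.673×10⁻²⁷)(1.131×10⁶)/((1.602×10⁻¹⁹)(0.0191)) ≈ 0.618 m.

r ≈ 0.618 m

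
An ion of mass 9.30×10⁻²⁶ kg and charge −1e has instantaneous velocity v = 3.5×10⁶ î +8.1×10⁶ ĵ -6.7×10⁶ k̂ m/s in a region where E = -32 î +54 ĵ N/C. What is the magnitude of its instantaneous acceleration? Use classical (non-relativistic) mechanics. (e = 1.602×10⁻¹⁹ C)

Only an electric field acts, so F = qE = (−1.602×10⁻¹⁹ C)·(-32.0, 54.0, 0) = (5.13×10⁻¹⁸, -8.65×10⁻¹⁸, 0) N.
|a| = |F|/m = 1.006×10⁻¹⁷/9.30×10⁻²⁶ ≈ 1.08×10⁸ m/s².

|a| ≈ 1.08×10⁸ m/s²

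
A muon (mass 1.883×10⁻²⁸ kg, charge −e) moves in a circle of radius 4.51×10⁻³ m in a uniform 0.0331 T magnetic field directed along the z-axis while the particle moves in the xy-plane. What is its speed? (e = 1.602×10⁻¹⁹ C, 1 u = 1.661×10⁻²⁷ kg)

From |q|vB = mv²/r, v = |q|Br/m.
v = (1.602×10⁻¹⁹)(0.0331)(4.51×10⁻³)/1.883×10⁻²⁸ ≈ 1.27×10⁵ m/s.

v ≈ 1.27×10⁵ m/s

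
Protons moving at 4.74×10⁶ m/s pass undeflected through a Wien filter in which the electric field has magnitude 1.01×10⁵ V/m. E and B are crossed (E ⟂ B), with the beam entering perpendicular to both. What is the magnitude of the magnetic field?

B = 0.0213 T

Balance of forces in the selector: qE = qvB ⇒ B = E/v.
B = 1.01×10⁵/4.74×10⁶ = 0.0213 T.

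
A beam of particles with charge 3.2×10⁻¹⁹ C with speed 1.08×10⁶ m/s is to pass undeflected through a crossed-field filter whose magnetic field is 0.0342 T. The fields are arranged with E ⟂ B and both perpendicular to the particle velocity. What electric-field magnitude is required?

For straight-line motion qE = qvB, so E = vB.
E = 1.08×10⁶ × 0.0342 = 3.69×10⁴ V/m.

E = 3.69×10⁴ V/m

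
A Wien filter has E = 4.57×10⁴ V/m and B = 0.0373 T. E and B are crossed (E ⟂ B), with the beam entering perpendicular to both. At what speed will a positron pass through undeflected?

v = 1.23×10⁶ m/s

For undeflected motion the electric and magnetic forces balance: qE = qvB.
v = E/B = 4.57×10⁴/0.0373 = 1.23×10⁶ m/s.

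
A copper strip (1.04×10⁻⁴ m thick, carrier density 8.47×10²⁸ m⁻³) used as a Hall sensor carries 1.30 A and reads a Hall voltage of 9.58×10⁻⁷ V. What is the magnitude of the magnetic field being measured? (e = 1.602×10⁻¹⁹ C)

B ≈ 1.04 T

From V_H = IB/(n e t), B = V_H n e t / I.
B = (9.58×10⁻⁷)(8.47×10²⁸)(1.602×10⁻¹⁹)(1.04×10⁻⁴)/1.30 ≈ 1.04 T.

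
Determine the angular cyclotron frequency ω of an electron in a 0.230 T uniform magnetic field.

ω ≈ 4.05×10¹⁰ rad/s

ω = |q|B/m.
ω = (1.602×10⁻¹⁹)(0.230)/9.109×10⁻³¹ ≈ 4.05×10¹⁰ rad/s.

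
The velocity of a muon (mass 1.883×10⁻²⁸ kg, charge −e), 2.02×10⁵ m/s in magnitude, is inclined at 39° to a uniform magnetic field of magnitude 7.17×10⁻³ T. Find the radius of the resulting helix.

v⊥ = v sinθ = 2.02×10⁵·sin39° ≈ 1.271×10⁵ m/s.
r = m v⊥/(|q|B) = (1.883×10⁻²⁸)(1.271×10⁵)/((1.602×10⁻¹⁹)(7.17×10⁻³)) ≈ 0.0208 m.

r ≈ 0.0208 m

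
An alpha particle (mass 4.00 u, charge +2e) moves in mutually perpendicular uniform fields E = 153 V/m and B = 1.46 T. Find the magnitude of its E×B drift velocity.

v_d ≈ 105 m/s

The E×B drift speed is v_d = E/B.
v_d = 153/1.46 = 105 m/s.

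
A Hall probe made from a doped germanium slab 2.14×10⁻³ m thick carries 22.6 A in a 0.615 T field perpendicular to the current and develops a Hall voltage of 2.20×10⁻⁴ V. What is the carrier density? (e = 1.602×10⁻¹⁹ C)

n ≈ 1.84×10²⁶ m⁻³

From V_H = IB/(n e t), n = IB/(V_H e t).
n = (22.6)(0.615)/((2.20×10⁻⁴)(1.602×10⁻¹⁹)(2.14×10⁻³)) ≈ 1.84×10²⁶ m⁻³.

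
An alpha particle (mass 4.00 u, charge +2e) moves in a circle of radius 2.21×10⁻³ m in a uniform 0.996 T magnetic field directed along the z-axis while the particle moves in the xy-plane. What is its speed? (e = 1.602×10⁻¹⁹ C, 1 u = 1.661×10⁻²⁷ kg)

From |q|vB = mv²/r, v = |q|Br/m.
v = (3.204×10⁻¹⁹)(0.996)(2.21×10⁻³)/6.644×10⁻²⁷ ≈ 1.06×10⁵ m/s.

v ≈ 1.06×10⁵ m/s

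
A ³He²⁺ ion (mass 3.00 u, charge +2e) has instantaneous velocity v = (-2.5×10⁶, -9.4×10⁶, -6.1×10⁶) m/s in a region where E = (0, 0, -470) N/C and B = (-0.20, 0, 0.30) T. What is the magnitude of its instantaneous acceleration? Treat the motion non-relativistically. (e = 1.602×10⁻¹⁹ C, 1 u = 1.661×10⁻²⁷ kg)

v×B = (-2.82×10⁶, 1.97×10⁶, -1.88×10⁶) N/C.
E + v×B = (-2.82×10⁶, 1.97×10⁶, -1.88×10⁶) N/C.
F = q(E + v×B) = (3.204×10⁻¹⁹ C)·(-2.82×10⁶, 1.97×10⁶, -1.88×10⁶) = (-9.04×10⁻¹³, 6.31×10⁻¹³, -6.03×10⁻¹³) N.
|a| = |F|/m = 1.256×10⁻¹²/4.983×10⁻²⁷ ≈ 2.52×10¹⁴ m/s².

|a| ≈ 2.52×10¹⁴ m/s²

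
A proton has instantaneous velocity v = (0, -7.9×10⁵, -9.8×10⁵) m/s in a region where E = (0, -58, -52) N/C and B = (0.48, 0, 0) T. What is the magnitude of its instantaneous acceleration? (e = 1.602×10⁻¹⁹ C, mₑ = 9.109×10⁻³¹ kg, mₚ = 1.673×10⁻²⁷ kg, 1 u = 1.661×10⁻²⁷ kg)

v×B = (0, -4.70×10⁵, 3.79×10⁵) N/C.
E + v×B = (0, -4.70×10⁵, 3.79×10⁵) N/C.
F = q(E + v×B) = (1.602×10⁻¹⁹ C)·(0, -4.70×10⁵, 3.79×10⁵) = (0, -7.54×10⁻¹⁴, 6.07×10⁻¹⁴) N.
|a| = |F|/m = 9.680×10⁻¹⁴/1.673×10⁻²⁷ ≈ 5.79×10¹³ m/s².

|a| ≈ 5.79×10¹³ m/s²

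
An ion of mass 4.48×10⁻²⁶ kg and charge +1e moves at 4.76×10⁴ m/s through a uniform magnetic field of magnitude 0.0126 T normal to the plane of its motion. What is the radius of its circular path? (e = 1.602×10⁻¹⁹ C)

r ≈ 1.06 m

The magnetic force provides the centripetal force: |q|vB = mv²/r.
r = mv/(|q|B) = (4.48×10⁻²⁶)(4.76×10⁴)/((1.602×10⁻¹⁹)(0.0126)) ≈ 1.06 m.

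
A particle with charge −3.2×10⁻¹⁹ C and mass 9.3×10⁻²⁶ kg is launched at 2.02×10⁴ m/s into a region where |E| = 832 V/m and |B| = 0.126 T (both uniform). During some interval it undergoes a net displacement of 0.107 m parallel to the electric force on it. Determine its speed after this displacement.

v_f ≈ 3.19×10⁴ m/s

B does no work; ΔKE = |q|E d.
½mv_f² = ½mv₀² + |q|Ed = ½(9.3×10⁻²⁶)(2.02×10⁴)² + (3.2×10⁻¹⁹)(832)(0.107) ≈ 1.897×10⁻¹⁷ J + 2.849×10⁻¹⁷ J ≈ 4.746×10⁻¹⁷ J.
v_f = √(2·4.746×10⁻¹⁷/9.3×10⁻²⁶) ≈ 3.19×10⁴ m/s.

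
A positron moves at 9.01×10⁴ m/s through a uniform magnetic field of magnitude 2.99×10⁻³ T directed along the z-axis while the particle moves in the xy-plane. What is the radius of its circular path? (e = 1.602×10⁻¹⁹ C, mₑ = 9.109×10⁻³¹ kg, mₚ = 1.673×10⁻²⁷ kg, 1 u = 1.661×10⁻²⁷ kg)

The magnetic force provides the centripetal force: |q|vB = mv²/r.
r = mv/(|q|B) = (9.109×10⁻³¹)(9.01×10⁴)/((1.602×10⁻¹⁹)(2.99×10⁻³)) ≈ 1.71×10⁻⁴ m.

r ≈ 1.71×10⁻⁴ m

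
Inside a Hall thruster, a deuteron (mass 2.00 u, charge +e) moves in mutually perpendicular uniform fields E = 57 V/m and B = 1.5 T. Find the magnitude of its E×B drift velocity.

In crossed fields the guiding centre drifts at v_d = |E×B|/B² = E/B, independent of charge and mass.
v_d = 57/1.5 = 38 m/s.

v_d ≈ 38 m/s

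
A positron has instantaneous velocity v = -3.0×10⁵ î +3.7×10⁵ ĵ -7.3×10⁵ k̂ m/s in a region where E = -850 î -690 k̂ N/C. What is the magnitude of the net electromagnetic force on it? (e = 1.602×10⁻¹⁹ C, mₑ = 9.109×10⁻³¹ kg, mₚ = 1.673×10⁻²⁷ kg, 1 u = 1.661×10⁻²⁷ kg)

Only an electric field acts, so F = qE = (1.602×10⁻¹⁹ C)·(-850, 0, -690) = (-1.36×10⁻¹⁶, 0, -1.11×10⁻¹⁶) N.
|F| = 1.75×10⁻¹⁶ N.

|F| ≈ 1.75×10⁻¹⁶ N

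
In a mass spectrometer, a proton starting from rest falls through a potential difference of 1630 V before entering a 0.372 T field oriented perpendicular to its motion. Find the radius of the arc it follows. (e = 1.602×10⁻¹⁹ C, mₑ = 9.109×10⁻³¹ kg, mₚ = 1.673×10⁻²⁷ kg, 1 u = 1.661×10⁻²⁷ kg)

Acceleration: |q|V = ½mv² ⇒ v = √(2|q|V/m) = √(2·1.602×10⁻¹⁹·1630/1.673×10⁻²⁷) ≈ 5.587×10⁵ m/s.
In the field: r = mv/(|q|B) = (1.673×10⁻²⁷)(5.587×10⁵)/((1.602×10⁻¹⁹)(0.372)) ≈ 0.0157 m.

r ≈ 0.0157 m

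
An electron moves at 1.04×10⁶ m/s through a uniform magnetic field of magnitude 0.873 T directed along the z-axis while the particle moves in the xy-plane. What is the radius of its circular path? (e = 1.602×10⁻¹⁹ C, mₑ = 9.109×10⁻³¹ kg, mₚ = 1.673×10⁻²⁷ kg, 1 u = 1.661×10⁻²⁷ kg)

The magnetic force provides the centripetal force: |q|vB = mv²/r.
r = mv/(|q|B) = (9.109×10⁻³¹)(1.04×10⁶)/((1.602×10⁻¹⁹)(0.873)) ≈ 6.77×10⁻⁶ m.

r ≈ 6.77×10⁻⁶ m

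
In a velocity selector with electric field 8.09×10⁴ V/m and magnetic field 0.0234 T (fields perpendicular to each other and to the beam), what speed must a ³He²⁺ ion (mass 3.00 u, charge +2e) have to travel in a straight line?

For undeflected motion the electric and magnetic forces balance: qE = qvB.
v = E/B = 8.09×10⁴/0.0234 = 3.46×10⁶ m/s.

v = 3.46×10⁶ m/s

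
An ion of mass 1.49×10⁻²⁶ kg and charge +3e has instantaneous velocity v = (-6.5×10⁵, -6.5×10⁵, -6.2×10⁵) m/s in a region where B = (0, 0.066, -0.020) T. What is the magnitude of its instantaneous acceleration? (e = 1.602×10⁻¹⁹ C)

v×B = (5.39×10⁴, -1.30×10⁴, -4.29×10⁴) N/C.
F = q v×B = (4.806×10⁻¹⁹ C)·(5.39×10⁴, -1.30×10⁴, -4.29×10⁴) = (2.59×10⁻¹⁴, -6.25×10⁻¹⁵, -2.06×10⁻¹⁴) N.
|a| = |F|/m = 3.370×10⁻¹⁴/1.49×10⁻²⁶ ≈ 2.26×10¹² m/s².

|a| ≈ 2.26×10¹² m/s²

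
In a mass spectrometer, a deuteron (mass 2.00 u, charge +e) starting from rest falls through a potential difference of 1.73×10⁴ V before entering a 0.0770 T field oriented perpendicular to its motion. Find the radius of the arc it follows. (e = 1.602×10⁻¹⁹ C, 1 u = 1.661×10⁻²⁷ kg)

r ≈ 0.348 m

Acceleration: |q|V = ½mv² ⇒ v = √(2|q|V/m) = √(2·1.602×10⁻¹⁹·1.73×10⁴/3.322×10⁻²⁷) ≈ 1.292×10⁶ m/s.
In the field: r = mv/(|q|B) = (3.322×10⁻²⁷)(1.292×10⁶)/((1.602×10⁻¹⁹)(0.0770)) ≈ 0.348 m.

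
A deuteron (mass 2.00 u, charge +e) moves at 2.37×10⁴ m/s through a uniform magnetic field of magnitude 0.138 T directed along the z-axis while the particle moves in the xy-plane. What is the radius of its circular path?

r ≈ 3.56×10⁻³ m

The magnetic force provides the centripetal force: |q|vB = mv²/r.
r = mv/(|q|B) = (3.322×10⁻²⁷)(2.37×10⁴)/((1.602×10⁻¹⁹)(0.138)) ≈ 3.56×10⁻³ m.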